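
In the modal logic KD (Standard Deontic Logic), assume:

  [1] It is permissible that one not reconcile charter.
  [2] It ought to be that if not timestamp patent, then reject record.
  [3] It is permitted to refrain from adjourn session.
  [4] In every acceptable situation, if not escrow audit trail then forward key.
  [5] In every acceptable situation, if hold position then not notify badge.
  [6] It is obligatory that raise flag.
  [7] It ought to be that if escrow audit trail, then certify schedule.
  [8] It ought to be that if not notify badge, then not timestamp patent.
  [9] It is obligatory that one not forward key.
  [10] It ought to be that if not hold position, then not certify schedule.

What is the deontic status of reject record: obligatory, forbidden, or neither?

Obligatory

Premise 9 states O(¬forward_key) outright.
The contrapositive of premise 4 (O(¬escrow_audit_trail → forward_key)) is O(¬forward_key → escrow_audit_trail), and O(¬forward_key) is already established, so O(escrow_audit_trail).
With premise 7, O(escrow_audit_trail → certify_schedule), the K-axiom yields O(certify_schedule).
Premise 10, O(¬hold_position → ¬certify_schedule), contraposes to O(certify_schedule → hold_position); with O(certify_schedule) we get O(hold_position).
Premise 5 is O(hold_position → ¬notify_badge); since O(hold_position), deontic closure gives O(¬notify_badge).
Premise 8 is O(¬notify_badge → ¬timestamp_patent); since O(¬notify_badge), deontic closure gives O(¬timestamp_patent).
Premise 2 is O(¬timestamp_patent → reject_record); since O(¬timestamp_patent), deontic closure gives O(reject_record).
Premises 1, 3, 6 do not contribute to this derivation.
Hence reject_record is obligatory.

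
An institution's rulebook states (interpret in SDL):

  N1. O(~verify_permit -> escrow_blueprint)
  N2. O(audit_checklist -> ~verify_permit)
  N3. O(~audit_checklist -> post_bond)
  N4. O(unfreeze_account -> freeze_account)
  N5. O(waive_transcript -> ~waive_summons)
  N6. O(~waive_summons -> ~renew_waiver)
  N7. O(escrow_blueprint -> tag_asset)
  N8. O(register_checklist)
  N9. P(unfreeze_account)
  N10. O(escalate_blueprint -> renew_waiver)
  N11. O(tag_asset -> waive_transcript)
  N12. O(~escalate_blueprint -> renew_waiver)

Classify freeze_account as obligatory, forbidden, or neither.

Neither

Premise 4 is O(unfreeze_account -> freeze_account), but O(unfreeze_account) is not derivable from the premises (the permission P(unfreeze_account) asserts only ~O(~unfreeze_account), not O(unfreeze_account)), so it does not yield O(freeze_account).
No premise or chain of K-axiom applications forces O(freeze_account), and none forces O(~freeze_account). So freeze_account is neither obligatory nor forbidden under these norms.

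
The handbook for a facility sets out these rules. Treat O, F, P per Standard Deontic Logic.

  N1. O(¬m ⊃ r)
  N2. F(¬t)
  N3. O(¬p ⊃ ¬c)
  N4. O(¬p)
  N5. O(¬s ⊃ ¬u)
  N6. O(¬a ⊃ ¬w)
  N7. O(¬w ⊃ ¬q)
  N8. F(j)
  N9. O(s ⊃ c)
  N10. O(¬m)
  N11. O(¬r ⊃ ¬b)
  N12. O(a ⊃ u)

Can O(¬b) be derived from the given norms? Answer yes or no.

No

Premise 11 is O(¬r ⊃ ¬b), but O(¬r) is not derivable from the premises, so it does not yield O(¬b).
No other premise forces O(¬b). An ideal world satisfying every premise can still have ¬b false, so O(¬b) is not derivable.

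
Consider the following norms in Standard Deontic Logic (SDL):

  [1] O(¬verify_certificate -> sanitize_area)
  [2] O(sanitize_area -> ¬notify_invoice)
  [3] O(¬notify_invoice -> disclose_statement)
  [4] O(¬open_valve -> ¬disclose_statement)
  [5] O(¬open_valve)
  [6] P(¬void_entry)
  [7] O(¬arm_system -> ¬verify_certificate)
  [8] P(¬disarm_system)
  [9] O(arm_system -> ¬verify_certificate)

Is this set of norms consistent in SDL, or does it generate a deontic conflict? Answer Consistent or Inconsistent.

Premises 9 and 7 are O(arm_system -> ¬verify_certificate) and O(¬arm_system -> ¬verify_certificate); every ideal world satisfies arm_system or ¬arm_system, so in either case ¬verify_certificate holds — hence O(¬verify_certificate).
From O(¬verify_certificate) and premise 1, O(¬verify_certificate -> sanitize_area), we obtain O(sanitize_area).
From O(sanitize_area) and premise 2, O(sanitize_area -> ¬notify_invoice), we obtain O(¬notify_invoice).
From O(¬notify_invoice) and premise 3, O(¬notify_invoice -> disclose_statement), we obtain O(disclose_statement).
Premise 4, O(¬open_valve -> ¬disclose_statement), contraposes to O(disclose_statement -> open_valve); with O(disclose_statement) we get O(open_valve).
Yet premise 5 states O(¬open_valve).
We now have both O(open_valve) and O(¬open_valve) — open_valve is simultaneously obligatory and forbidden, violating the D-axiom.

Inconsistent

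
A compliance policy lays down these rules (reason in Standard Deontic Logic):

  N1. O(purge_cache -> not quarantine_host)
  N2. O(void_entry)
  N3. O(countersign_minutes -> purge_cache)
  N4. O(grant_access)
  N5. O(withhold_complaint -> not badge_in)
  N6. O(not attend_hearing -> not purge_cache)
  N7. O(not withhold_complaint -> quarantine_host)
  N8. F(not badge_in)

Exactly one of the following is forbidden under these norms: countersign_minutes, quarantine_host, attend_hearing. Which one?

countersign_minutes

Premise 8, F(not badge_in), is equivalent to O(badge_in).
Premise 5 is O(withhold_complaint -> not badge_in); contrapositively O(badge_in -> not withhold_complaint). Since O(badge_in) holds, K gives O(not withhold_complaint).
Applying K to premise 7 (O(not withhold_complaint -> quarantine_host)) and O(not withhold_complaint) yields O(quarantine_host).
Premise 1 is O(purge_cache -> not quarantine_host); contrapositively O(quarantine_host -> not purge_cache). Since O(quarantine_host) holds, K gives O(not purge_cache).
The contrapositive of premise 3 (O(countersign_minutes -> purge_cache)) is O(not purge_cache -> not countersign_minutes), and O(not purge_cache) is already established, so O(not countersign_minutes).
So O(not countersign_minutes) holds, i.e. countersign_minutes is forbidden. None of the other listed options is forbidden under the premises.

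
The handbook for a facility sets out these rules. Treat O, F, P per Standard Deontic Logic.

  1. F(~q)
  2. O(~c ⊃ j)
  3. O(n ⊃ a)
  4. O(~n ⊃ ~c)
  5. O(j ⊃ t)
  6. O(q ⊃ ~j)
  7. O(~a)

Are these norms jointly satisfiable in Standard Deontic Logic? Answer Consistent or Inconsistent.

Inconsistent

Premise 1, F(~q), is equivalent to O(q).
Premise 6 is O(q ⊃ ~j); since O(q), deontic closure gives O(~j).
Premise 2 is O(~c ⊃ j); contrapositively O(~j ⊃ c). Since O(~j) holds, K gives O(c).
Premise 4, O(~n ⊃ ~c), contraposes to O(c ⊃ n); with O(c) we get O(n).
From O(n) and premise 3, O(n ⊃ a), we obtain O(a).
But premise 7 directly asserts O(~a).
We now have both O(a) and O(~a) — a is simultaneously obligatory and forbidden, violating the D-axiom.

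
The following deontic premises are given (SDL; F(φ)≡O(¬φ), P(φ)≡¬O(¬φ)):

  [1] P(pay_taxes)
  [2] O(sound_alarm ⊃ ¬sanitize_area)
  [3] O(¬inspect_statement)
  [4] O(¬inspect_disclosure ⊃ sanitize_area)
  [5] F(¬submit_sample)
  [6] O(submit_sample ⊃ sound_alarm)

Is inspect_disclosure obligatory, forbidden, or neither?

Obligatory

Premise 5 is F(¬submit_sample), i.e. O(submit_sample).
Premise 6 is O(submit_sample ⊃ sound_alarm); since O(submit_sample), deontic closure gives O(sound_alarm).
Applying K to premise 2 (O(sound_alarm ⊃ ¬sanitize_area)) and O(sound_alarm) yields O(¬sanitize_area).
Premise 4 is O(¬inspect_disclosure ⊃ sanitize_area); contrapositively O(¬sanitize_area ⊃ inspect_disclosure). Since O(¬sanitize_area) holds, K gives O(inspect_disclosure).
Premises 1, 3 do not contribute to this derivation.
Hence inspect_disclosure is obligatory.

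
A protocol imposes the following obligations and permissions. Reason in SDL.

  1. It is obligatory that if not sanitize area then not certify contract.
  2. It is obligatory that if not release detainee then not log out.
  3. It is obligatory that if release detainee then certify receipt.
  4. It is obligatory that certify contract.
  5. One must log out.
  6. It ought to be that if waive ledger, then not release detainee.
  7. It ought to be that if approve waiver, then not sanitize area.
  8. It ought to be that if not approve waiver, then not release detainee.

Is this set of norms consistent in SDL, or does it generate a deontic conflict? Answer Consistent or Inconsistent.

Inconsistent

Premise 4 states O(certify_contract) outright.
Premise 1 is O(¬sanitize_area → ¬certify_contract); contrapositively O(certify_contract → sanitize_area). Since O(certify_contract) holds, K gives O(sanitize_area).
Premise 7, O(approve_waiver → ¬sanitize_area), contraposes to O(sanitize_area → ¬approve_waiver); with O(sanitize_area) we get O(¬approve_waiver).
From O(¬approve_waiver) and premise 8, O(¬approve_waiver → ¬release_detainee), we obtain O(¬release_detainee).
From O(¬release_detainee) and premise 2, O(¬release_detainee → ¬log_out), we obtain O(¬log_out).
However, premise 5 gives O(log_out).
We now have both O(¬log_out) and O(log_out) — log_out is simultaneously obligatory and forbidden, violating the D-axiom.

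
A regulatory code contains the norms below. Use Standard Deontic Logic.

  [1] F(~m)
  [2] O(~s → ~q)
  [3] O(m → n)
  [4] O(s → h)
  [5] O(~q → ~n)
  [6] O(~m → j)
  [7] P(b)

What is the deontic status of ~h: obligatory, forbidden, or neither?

Premise 1, F(~m), is equivalent to O(m).
Premise 3 is O(m → n); since O(m), deontic closure gives O(n).
Premise 5, O(~q → ~n), contraposes to O(n → q); with O(n) we get O(q).
The contrapositive of premise 2 (O(~s → ~q)) is O(q → s), and O(q) is already established, so O(s).
Premise 4 is O(s → h); since O(s), deontic closure gives O(h).
Premises 6, 7 do not contribute to this derivation.
Thus O(h), which is F(~h): ~h is forbidden.

Forbidden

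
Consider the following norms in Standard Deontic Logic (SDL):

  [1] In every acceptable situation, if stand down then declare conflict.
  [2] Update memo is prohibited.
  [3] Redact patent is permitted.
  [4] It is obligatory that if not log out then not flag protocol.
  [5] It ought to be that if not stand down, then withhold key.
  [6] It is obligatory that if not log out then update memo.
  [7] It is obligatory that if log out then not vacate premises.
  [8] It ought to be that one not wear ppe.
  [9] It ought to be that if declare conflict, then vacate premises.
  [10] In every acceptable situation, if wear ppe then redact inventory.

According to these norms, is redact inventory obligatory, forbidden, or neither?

Premise 10 is O(wear_ppe → redact_inventory), but O(wear_ppe) is not derivable from the premises, so it does not yield O(redact_inventory).
No premise or chain of K-axiom applications forces O(redact_inventory), and none forces O(¬redact_inventory). So redact_inventory is neither obligatory nor forbidden under these norms.

Neither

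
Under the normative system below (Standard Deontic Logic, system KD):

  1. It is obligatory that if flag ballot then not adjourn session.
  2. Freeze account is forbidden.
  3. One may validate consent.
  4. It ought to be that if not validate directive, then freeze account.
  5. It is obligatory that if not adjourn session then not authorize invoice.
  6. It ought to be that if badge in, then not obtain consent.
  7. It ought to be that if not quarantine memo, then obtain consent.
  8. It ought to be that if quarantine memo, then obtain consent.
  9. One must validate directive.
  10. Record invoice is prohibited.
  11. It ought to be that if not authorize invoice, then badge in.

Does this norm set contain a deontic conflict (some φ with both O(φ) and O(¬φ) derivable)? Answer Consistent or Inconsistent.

Consistent

Premise 4 is O(¬validate_directive → freeze_account), but O(¬validate_directive) is not derivable from the premises, so it does not yield O(freeze_account).
So O(freeze_account) is not derivable, and the apparent clash with O(¬freeze_account) does not arise.
A world satisfying every obligation exists (e.g. adjourn_session=true, authorize_invoice=true, badge_in=false, flag_ballot=false, freeze_account=false, obtain_consent=true, quarantine_memo=false, record_invoice=false, validate_consent=false, validate_directive=true); no atom is both obligatory and forbidden, so the set is consistent.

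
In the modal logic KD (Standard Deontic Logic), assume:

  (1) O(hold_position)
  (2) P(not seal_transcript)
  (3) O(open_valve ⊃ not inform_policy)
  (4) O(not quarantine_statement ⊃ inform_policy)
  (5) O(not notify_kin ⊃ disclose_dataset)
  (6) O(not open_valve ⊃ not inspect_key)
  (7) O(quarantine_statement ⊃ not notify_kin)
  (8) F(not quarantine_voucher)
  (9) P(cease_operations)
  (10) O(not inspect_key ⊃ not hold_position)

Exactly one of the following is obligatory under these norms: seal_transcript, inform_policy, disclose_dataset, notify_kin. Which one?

disclose_dataset

From premise 1 we have O(hold_position).
Premise 10 is O(not inspect_key ⊃ not hold_position); contrapositively O(hold_position ⊃ inspect_key). Since O(hold_position) holds, K gives O(inspect_key).
The contrapositive of premise 6 (O(not open_valve ⊃ not inspect_key)) is O(inspect_key ⊃ open_valve), and O(inspect_key) is already established, so O(open_valve).
Premise 3 is O(open_valve ⊃ not inform_policy); since O(open_valve), deontic closure gives O(not inform_policy).
Premise 4, O(not quarantine_statement ⊃ inform_policy), contraposes to O(not inform_policy ⊃ quarantine_statement); with O(not inform_policy) we get O(quarantine_statement).
Premise 7 is O(quarantine_statement ⊃ not notify_kin); since O(quarantine_statement), deontic closure gives O(not notify_kin).
With premise 5, O(not notify_kin ⊃ disclose_dataset), the K-axiom yields O(disclose_dataset).
So O(disclose_dataset) holds — disclose_dataset is obligatory. None of the other listed options is made obligatory by any chain of premises.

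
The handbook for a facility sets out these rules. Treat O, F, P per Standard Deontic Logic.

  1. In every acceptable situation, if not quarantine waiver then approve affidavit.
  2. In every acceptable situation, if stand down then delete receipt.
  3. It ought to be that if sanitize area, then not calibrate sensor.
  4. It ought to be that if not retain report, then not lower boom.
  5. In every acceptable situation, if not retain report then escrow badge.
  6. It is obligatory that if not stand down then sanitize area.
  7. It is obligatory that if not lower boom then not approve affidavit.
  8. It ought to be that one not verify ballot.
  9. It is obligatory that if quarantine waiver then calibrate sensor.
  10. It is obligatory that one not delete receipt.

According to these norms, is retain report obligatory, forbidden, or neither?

Obligatory

From premise 10 we have O(¬delete_receipt).
Premise 2, O(stand_down → delete_receipt), contraposes to O(¬delete_receipt → ¬stand_down); with O(¬delete_receipt) we get O(¬stand_down).
Premise 6 is O(¬stand_down → sanitize_area); since O(¬stand_down), deontic closure gives O(sanitize_area).
From O(sanitize_area) and premise 3, O(sanitize_area → ¬calibrate_sensor), we obtain O(¬calibrate_sensor).
Premise 9, O(quarantine_waiver → calibrate_sensor), contraposes to O(¬calibrate_sensor → ¬quarantine_waiver); with O(¬calibrate_sensor) we get O(¬quarantine_waiver).
From O(¬quarantine_waiver) and premise 1, O(¬quarantine_waiver → approve_affidavit), we obtain O(approve_affidavit).
Premise 7, O(¬lower_boom → ¬approve_affidavit), contraposes to O(approve_affidavit → lower_boom); with O(approve_affidavit) we get O(lower_boom).
Premise 4, O(¬retain_report → ¬lower_boom), contraposes to O(lower_boom → retain_report); with O(lower_boom) we get O(retain_report).
Premises 5, 8 do not contribute to this derivation.
Hence retain_report is obligatory.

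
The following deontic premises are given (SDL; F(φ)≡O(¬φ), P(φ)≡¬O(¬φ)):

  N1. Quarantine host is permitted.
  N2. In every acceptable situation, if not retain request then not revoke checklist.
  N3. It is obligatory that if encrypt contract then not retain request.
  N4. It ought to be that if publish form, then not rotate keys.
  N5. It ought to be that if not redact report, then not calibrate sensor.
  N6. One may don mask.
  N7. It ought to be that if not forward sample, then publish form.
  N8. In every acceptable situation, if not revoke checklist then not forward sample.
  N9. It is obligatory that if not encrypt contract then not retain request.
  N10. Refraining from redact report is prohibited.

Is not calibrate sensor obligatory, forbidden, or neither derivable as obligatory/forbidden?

Premise 5 is O(¬redact_report → ¬calibrate_sensor), but O(¬redact_report) is not derivable from the premises, so it does not yield O(¬calibrate_sensor).
No premise or chain of K-axiom applications forces O(¬calibrate_sensor), and none forces O(calibrate_sensor). So ¬calibrate_sensor is neither obligatory nor forbidden under these norms.

Neither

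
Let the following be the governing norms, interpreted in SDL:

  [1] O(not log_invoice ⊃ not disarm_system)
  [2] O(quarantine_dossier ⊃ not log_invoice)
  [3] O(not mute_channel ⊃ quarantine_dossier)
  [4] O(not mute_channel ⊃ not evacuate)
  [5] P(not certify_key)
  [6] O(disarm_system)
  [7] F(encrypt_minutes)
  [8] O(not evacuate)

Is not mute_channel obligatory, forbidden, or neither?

Premise 6 states O(disarm_system) outright.
The contrapositive of premise 1 (O(not log_invoice ⊃ not disarm_system)) is O(disarm_system ⊃ log_invoice), and O(disarm_system) is already established, so O(log_invoice).
Premise 2, O(quarantine_dossier ⊃ not log_invoice), contraposes to O(log_invoice ⊃ not quarantine_dossier); with O(log_invoice) we get O(not quarantine_dossier).
Premise 3 is O(not mute_channel ⊃ quarantine_dossier); contrapositively O(not quarantine_dossier ⊃ mute_channel). Since O(not quarantine_dossier) holds, K gives O(mute_channel).
Premises 4, 5, 7, 8 do not contribute to this derivation.
Thus O(mute_channel), which is F(not mute_channel): not mute_channel is forbidden.

Forbidden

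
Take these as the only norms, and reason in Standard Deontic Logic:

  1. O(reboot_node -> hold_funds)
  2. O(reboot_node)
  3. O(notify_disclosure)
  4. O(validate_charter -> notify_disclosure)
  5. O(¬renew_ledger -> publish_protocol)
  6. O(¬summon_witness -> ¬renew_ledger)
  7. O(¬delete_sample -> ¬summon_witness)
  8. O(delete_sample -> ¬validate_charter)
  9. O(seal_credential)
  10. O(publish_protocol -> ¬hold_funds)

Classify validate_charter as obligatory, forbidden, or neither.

Premise 2 gives O(reboot_node).
From O(reboot_node) and premise 1, O(reboot_node -> hold_funds), we obtain O(hold_funds).
The contrapositive of premise 10 (O(publish_protocol -> ¬hold_funds)) is O(hold_funds -> ¬publish_protocol), and O(hold_funds) is already established, so O(¬publish_protocol).
The contrapositive of premise 5 (O(¬renew_ledger -> publish_protocol)) is O(¬publish_protocol -> renew_ledger), and O(¬publish_protocol) is already established, so O(renew_ledger).
The contrapositive of premise 6 (O(¬summon_witness -> ¬renew_ledger)) is O(renew_ledger -> summon_witness), and O(renew_ledger) is already established, so O(summon_witness).
The contrapositive of premise 7 (O(¬delete_sample -> ¬summon_witness)) is O(summon_witness -> delete_sample), and O(summon_witness) is already established, so O(delete_sample).
With premise 8, O(delete_sample -> ¬validate_charter), the K-axiom yields O(¬validate_charter).
Premises 3, 4, 9 do not contribute to this derivation.
Thus O(¬validate_charter), which is F(validate_charter): validate_charter is forbidden.

Forbidden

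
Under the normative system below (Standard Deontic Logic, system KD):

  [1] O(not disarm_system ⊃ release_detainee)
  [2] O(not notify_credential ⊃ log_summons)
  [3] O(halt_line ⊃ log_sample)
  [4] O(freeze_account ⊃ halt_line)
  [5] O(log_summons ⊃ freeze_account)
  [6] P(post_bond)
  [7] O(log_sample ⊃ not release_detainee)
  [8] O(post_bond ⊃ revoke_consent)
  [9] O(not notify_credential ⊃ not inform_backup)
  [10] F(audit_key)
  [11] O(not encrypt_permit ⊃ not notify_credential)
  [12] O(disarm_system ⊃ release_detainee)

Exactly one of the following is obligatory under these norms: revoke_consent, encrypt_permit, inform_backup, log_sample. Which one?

encrypt_permit

Premises 1 and 12 are O(not disarm_system ⊃ release_detainee) and O(disarm_system ⊃ release_detainee); every ideal world satisfies not disarm_system or disarm_system, so in either case release_detainee holds — hence O(release_detainee).
The contrapositive of premise 7 (O(log_sample ⊃ not release_detainee)) is O(release_detainee ⊃ not log_sample), and O(release_detainee) is already established, so O(not log_sample).
The contrapositive of premise 3 (O(halt_line ⊃ log_sample)) is O(not log_sample ⊃ not halt_line), and O(not log_sample) is already established, so O(not halt_line).
The contrapositive of premise 4 (O(freeze_account ⊃ halt_line)) is O(not halt_line ⊃ not freeze_account), and O(not halt_line) is already established, so O(not freeze_account).
Premise 5 is O(log_summons ⊃ freeze_account); contrapositively O(not freeze_account ⊃ not log_summons). Since O(not freeze_account) holds, K gives O(not log_summons).
The contrapositive of premise 2 (O(not notify_credential ⊃ log_summons)) is O(not log_summons ⊃ notify_credential), and O(not log_summons) is already established, so O(notify_credential).
Premise 11 is O(not encrypt_permit ⊃ not notify_credential); contrapositively O(notify_credential ⊃ encrypt_permit). Since O(notify_credential) holds, K gives O(encrypt_permit).
So O(encrypt_permit) holds — encrypt_permit is obligatory. None of the other listed options is made obligatory by any chain of premises.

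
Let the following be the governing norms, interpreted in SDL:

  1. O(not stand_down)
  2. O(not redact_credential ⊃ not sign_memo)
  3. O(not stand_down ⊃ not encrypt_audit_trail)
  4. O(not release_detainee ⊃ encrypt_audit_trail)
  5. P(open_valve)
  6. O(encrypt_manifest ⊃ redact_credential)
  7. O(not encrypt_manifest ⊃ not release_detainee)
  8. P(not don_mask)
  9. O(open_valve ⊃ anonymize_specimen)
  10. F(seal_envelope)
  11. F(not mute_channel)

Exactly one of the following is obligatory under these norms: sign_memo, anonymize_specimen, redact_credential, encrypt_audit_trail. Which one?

redact_credential

Premise 1 states O(not stand_down) outright.
With premise 3, O(not stand_down ⊃ not encrypt_audit_trail), the K-axiom yields O(not encrypt_audit_trail).
The contrapositive of premise 4 (O(not release_detainee ⊃ encrypt_audit_trail)) is O(not encrypt_audit_trail ⊃ release_detainee), and O(not encrypt_audit_trail) is already established, so O(release_detainee).
The contrapositive of premise 7 (O(not encrypt_manifest ⊃ not release_detainee)) is O(release_detainee ⊃ encrypt_manifest), and O(release_detainee) is already established, so O(encrypt_manifest).
From O(encrypt_manifest) and premise 6, O(encrypt_manifest ⊃ redact_credential), we obtain O(redact_credential).
So O(redact_credential) holds — redact_credential is obligatory. None of the other listed options is made obligatory by any chain of premises.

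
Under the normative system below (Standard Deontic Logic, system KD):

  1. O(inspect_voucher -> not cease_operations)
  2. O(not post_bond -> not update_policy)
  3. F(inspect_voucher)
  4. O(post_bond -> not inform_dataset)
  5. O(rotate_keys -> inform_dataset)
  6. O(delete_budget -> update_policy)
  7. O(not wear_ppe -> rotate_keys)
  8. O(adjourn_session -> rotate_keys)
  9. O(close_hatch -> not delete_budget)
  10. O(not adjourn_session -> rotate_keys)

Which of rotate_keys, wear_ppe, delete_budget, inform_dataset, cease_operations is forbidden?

delete_budget

Premises 10 and 8 are O(not adjourn_session -> rotate_keys) and O(adjourn_session -> rotate_keys); every ideal world satisfies not adjourn_session or adjourn_session, so in either case rotate_keys holds — hence O(rotate_keys).
With premise 5, O(rotate_keys -> inform_dataset), the K-axiom yields O(inform_dataset).
The contrapositive of premise 4 (O(post_bond -> not inform_dataset)) is O(inform_dataset -> not post_bond), and O(inform_dataset) is already established, so O(not post_bond).
Applying K to premise 2 (O(not post_bond -> not update_policy)) and O(not post_bond) yields O(not update_policy).
Premise 6 is O(delete_budget -> update_policy); contrapositively O(not update_policy -> not delete_budget). Since O(not update_policy) holds, K gives O(not delete_budget).
So O(not delete_budget) holds, i.e. delete_budget is forbidden. None of the other listed options is forbidden under the premises.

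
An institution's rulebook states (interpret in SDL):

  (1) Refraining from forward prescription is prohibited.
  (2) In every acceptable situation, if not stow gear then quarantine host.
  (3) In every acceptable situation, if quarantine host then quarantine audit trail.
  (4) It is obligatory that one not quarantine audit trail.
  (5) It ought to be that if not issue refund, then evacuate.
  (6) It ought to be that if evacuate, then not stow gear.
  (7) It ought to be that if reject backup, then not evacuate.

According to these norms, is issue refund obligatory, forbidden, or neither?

Premise 4 gives O(¬quarantine_audit_trail).
Premise 3, O(quarantine_host → quarantine_audit_trail), contraposes to O(¬quarantine_audit_trail → ¬quarantine_host); with O(¬quarantine_audit_trail) we get O(¬quarantine_host).
Premise 2, O(¬stow_gear → quarantine_host), contraposes to O(¬quarantine_host → stow_gear); with O(¬quarantine_host) we get O(stow_gear).
Premise 6 is O(evacuate → ¬stow_gear); contrapositively O(stow_gear → ¬evacuate). Since O(stow_gear) holds, K gives O(¬evacuate).
The contrapositive of premise 5 (O(¬issue_refund → evacuate)) is O(¬evacuate → issue_refund), and O(¬evacuate) is already established, so O(issue_refund).
Premises 1, 7 do not contribute to this derivation.
Hence issue_refund is obligatory.

Obligatory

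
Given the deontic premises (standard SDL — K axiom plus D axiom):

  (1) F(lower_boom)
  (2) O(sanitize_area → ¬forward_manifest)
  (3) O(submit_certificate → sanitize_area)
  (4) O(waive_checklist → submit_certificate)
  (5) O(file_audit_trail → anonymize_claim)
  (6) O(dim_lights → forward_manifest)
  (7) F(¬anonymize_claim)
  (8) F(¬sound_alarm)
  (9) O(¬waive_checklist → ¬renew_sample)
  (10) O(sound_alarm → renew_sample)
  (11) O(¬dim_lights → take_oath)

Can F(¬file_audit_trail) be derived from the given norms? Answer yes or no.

Premise 5 is O(file_audit_trail → anonymize_claim); even if O(anonymize_claim) held, inferring O(file_audit_trail) would be affirming the consequent — invalid.
No other premise forces O(file_audit_trail). An ideal world satisfying every premise can still have ¬file_audit_trail true, so F(¬file_audit_trail) is not derivable.

No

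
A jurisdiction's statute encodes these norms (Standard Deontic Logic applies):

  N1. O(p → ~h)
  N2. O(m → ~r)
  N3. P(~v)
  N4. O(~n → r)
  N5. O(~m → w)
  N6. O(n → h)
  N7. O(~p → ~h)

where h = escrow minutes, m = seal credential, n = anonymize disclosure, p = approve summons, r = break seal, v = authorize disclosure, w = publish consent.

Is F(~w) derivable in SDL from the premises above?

Yes

Premises 7 and 1 cover both cases: O(~p → ~h) and O(p → ~h). Since ~p ∨ p is a tautology, O(~h) follows.
The contrapositive of premise 6 (O(n → h)) is O(~h → ~n), and O(~h) is already established, so O(~n).
With premise 4, O(~n → r), the K-axiom yields O(r).
The contrapositive of premise 2 (O(m → ~r)) is O(r → ~m), and O(r) is already established, so O(~m).
Applying K to premise 5 (O(~m → w)) and O(~m) yields O(w).
Premise 3 does not contribute to this derivation.
So O(w) holds, i.e. F(~w). The claim follows.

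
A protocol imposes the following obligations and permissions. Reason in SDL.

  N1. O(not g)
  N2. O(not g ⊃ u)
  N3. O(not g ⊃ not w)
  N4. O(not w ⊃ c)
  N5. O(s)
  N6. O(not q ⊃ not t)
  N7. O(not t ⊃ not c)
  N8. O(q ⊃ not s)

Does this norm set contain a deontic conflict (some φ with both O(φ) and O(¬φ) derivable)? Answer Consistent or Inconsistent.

Inconsistent

Premise 5 states O(s) outright.
Premise 8 is O(q ⊃ not s); contrapositively O(s ⊃ not q). Since O(s) holds, K gives O(not q).
Applying K to premise 6 (O(not q ⊃ not t)) and O(not q) yields O(not t).
Premise 7 is O(not t ⊃ not c); since O(not t), deontic closure gives O(not c).
The contrapositive of premise 4 (O(not w ⊃ c)) is O(not c ⊃ w), and O(not c) is already established, so O(w).
The contrapositive of premise 3 (O(not g ⊃ not w)) is O(w ⊃ g), and O(w) is already established, so O(g).
But premise 1 directly asserts O(not g).
We now have both O(g) and O(not g) — g is simultaneously obligatory and forbidden, violating the D-axiom.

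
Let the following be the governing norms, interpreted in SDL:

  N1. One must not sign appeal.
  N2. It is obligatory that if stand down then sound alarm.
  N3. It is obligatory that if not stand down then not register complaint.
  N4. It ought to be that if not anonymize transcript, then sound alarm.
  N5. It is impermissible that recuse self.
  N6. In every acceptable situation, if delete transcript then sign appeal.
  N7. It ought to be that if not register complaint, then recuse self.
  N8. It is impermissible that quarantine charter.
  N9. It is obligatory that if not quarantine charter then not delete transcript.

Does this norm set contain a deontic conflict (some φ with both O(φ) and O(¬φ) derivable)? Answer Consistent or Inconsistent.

Premise 6 is O(delete_transcript → sign_appeal), but O(delete_transcript) is not derivable from the premises, so it does not yield O(sign_appeal).
So O(sign_appeal) is not derivable, and the apparent clash with O(¬sign_appeal) does not arise.
A world satisfying every obligation exists (e.g. anonymize_transcript=false, delete_transcript=false, quarantine_charter=false, recuse_self=false, register_complaint=true, sign_appeal=false, sound_alarm=true, stand_down=true); no atom is both obligatory and forbidden, so the set is consistent.

Consistent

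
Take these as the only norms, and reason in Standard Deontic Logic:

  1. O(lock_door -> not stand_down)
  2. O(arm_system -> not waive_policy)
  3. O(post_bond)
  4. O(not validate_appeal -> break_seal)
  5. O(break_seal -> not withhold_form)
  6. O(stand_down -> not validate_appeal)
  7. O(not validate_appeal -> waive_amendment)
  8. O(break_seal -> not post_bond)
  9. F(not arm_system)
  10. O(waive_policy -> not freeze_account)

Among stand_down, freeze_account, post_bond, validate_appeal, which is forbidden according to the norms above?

stand_down

Premise 3 states O(post_bond) outright.
Premise 8, O(break_seal -> not post_bond), contraposes to O(post_bond -> not break_seal); with O(post_bond) we get O(not break_seal).
The contrapositive of premise 4 (O(not validate_appeal -> break_seal)) is O(not break_seal -> validate_appeal), and O(not break_seal) is already established, so O(validate_appeal).
The contrapositive of premise 6 (O(stand_down -> not validate_appeal)) is O(validate_appeal -> not stand_down), and O(validate_appeal) is already established, so O(not stand_down).
So O(not stand_down) holds, i.e. stand_down is forbidden. None of the other listed options is forbidden under the premises.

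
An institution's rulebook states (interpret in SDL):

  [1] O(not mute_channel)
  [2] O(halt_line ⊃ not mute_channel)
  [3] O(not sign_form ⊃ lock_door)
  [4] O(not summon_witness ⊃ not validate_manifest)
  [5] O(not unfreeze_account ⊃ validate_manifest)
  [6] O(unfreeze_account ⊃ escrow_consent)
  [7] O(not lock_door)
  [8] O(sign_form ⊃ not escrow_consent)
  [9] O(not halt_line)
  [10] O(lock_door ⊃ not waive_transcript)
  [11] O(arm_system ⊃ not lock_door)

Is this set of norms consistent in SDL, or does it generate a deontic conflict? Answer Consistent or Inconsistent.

Consistent

Premise 2 is O(halt_line ⊃ not mute_channel); even if O(not mute_channel) held, inferring O(halt_line) would be affirming the consequent — invalid.
So O(halt_line) is not derivable, and the apparent clash with O(not halt_line) does not arise.
A world satisfying every obligation exists (e.g. arm_system=false, escrow_consent=false, halt_line=false, lock_door=false, mute_channel=false, sign_form=true, summon_witness=true, unfreeze_account=false, validate_manifest=true, waive_transcript=false); no atom is both obligatory and forbidden, so the set is consistent.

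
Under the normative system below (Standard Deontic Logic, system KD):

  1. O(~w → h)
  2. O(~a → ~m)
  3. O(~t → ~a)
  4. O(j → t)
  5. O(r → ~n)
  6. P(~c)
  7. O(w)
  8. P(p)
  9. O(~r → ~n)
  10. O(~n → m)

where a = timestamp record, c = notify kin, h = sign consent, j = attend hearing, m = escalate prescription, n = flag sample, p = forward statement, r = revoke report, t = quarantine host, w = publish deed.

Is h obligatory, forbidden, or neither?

Premise 1 is O(~w → h), but O(~w) is not derivable from the premises, so it does not yield O(h).
No premise or chain of K-axiom applications forces O(h), and none forces O(~h). So h is neither obligatory nor forbidden under these norms.

Neither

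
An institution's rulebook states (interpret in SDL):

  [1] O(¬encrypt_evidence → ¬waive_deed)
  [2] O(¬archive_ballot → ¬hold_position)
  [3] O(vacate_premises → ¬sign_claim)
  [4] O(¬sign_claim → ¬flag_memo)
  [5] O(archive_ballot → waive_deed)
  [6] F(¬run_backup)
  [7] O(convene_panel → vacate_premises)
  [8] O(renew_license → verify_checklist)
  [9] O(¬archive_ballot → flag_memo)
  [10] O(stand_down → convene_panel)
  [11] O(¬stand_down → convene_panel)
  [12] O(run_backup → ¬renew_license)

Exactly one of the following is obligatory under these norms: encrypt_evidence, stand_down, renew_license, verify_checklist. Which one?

Premises 10 and 11 are O(stand_down → convene_panel) and O(¬stand_down → convene_panel); every ideal world satisfies stand_down or ¬stand_down, so in either case convene_panel holds — hence O(convene_panel).
Applying K to premise 7 (O(convene_panel → vacate_premises)) and O(convene_panel) yields O(vacate_premises).
From O(vacate_premises) and premise 3, O(vacate_premises → ¬sign_claim), we obtain O(¬sign_claim).
With premise 4, O(¬sign_claim → ¬flag_memo), the K-axiom yields O(¬flag_memo).
Premise 9 is O(¬archive_ballot → flag_memo); contrapositively O(¬flag_memo → archive_ballot). Since O(¬flag_memo) holds, K gives O(archive_ballot).
Applying K to premise 5 (O(archive_ballot → waive_deed)) and O(archive_ballot) yields O(waive_deed).
Premise 1, O(¬encrypt_evidence → ¬waive_deed), contraposes to O(waive_deed → encrypt_evidence); with O(waive_deed) we get O(encrypt_evidence).
So O(encrypt_evidence) holds — encrypt_evidence is obligatory. None of the other listed options is made obligatory by any chain of premises.

encrypt_evidence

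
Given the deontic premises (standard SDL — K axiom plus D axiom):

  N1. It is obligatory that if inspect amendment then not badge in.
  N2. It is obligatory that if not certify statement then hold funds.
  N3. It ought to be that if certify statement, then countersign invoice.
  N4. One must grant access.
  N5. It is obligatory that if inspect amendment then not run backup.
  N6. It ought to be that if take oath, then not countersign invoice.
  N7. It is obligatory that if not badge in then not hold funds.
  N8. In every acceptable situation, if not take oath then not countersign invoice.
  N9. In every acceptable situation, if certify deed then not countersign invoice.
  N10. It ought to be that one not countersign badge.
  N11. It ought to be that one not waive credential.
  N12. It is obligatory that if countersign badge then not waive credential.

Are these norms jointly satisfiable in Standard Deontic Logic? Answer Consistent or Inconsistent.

Premise 12 is O(countersign_badge → ¬waive_credential); even if O(¬waive_credential) held, inferring O(countersign_badge) would be affirming the consequent — invalid.
So O(countersign_badge) is not derivable, and the apparent clash with O(¬countersign_badge) does not arise.
A world satisfying every obligation exists (e.g. badge_in=true, certify_deed=false, certify_statement=false, countersign_badge=false, countersign_invoice=false, grant_access=true, hold_funds=true, inspect_amendment=false, run_backup=false, take_oath=false, waive_credential=false); no atom is both obligatory and forbidden, so the set is consistent.

Consistent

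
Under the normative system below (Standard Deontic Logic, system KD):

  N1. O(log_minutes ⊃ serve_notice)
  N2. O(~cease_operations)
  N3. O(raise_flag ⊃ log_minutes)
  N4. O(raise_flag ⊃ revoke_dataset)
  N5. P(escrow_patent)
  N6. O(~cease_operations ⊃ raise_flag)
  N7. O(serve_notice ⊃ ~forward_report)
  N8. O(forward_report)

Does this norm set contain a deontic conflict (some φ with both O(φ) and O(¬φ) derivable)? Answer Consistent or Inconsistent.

Premise 8 gives O(forward_report).
Premise 7 is O(serve_notice ⊃ ~forward_report); contrapositively O(forward_report ⊃ ~serve_notice). Since O(forward_report) holds, K gives O(~serve_notice).
Premise 1 is O(log_minutes ⊃ serve_notice); contrapositively O(~serve_notice ⊃ ~log_minutes). Since O(~serve_notice) holds, K gives O(~log_minutes).
The contrapositive of premise 3 (O(raise_flag ⊃ log_minutes)) is O(~log_minutes ⊃ ~raise_flag), and O(~log_minutes) is already established, so O(~raise_flag).
Premise 6 is O(~cease_operations ⊃ raise_flag); contrapositively O(~raise_flag ⊃ cease_operations). Since O(~raise_flag) holds, K gives O(cease_operations).
Yet premise 2 states O(~cease_operations).
We now have both O(cease_operations) and O(~cease_operations) — cease_operations is simultaneously obligatory and forbidden, violating the D-axiom.

Inconsistent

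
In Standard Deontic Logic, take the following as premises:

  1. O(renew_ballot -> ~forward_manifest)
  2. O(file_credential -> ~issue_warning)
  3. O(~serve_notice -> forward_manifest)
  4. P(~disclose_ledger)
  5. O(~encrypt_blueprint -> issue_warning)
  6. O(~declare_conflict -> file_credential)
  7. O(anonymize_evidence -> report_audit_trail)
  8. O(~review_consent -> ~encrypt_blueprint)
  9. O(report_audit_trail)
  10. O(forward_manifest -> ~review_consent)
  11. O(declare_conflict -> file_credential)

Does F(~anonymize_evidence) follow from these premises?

Premise 7 is O(anonymize_evidence -> report_audit_trail); even if O(report_audit_trail) held, inferring O(anonymize_evidence) would be affirming the consequent — invalid.
No other premise forces O(anonymize_evidence). An ideal world satisfying every premise can still have ~anonymize_evidence true, so F(~anonymize_evidence) is not derivable.

No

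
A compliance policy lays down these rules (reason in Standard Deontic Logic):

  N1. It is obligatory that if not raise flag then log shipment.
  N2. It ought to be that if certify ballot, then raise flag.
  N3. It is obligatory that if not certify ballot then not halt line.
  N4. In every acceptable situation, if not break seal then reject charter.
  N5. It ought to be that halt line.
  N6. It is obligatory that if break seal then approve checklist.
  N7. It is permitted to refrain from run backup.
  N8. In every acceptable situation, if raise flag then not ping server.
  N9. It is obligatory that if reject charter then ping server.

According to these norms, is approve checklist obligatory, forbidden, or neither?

Obligatory

Premise 5 gives O(halt_line).
Premise 3 is O(¬certify_ballot → ¬halt_line); contrapositively O(halt_line → certify_ballot). Since O(halt_line) holds, K gives O(certify_ballot).
From O(certify_ballot) and premise 2, O(certify_ballot → raise_flag), we obtain O(raise_flag).
Applying K to premise 8 (O(raise_flag → ¬ping_server)) and O(raise_flag) yields O(¬ping_server).
Premise 9, O(reject_charter → ping_server), contraposes to O(¬ping_server → ¬reject_charter); with O(¬ping_server) we get O(¬reject_charter).
Premise 4 is O(¬break_seal → reject_charter); contrapositively O(¬reject_charter → break_seal). Since O(¬reject_charter) holds, K gives O(break_seal).
From O(break_seal) and premise 6, O(break_seal → approve_checklist), we obtain O(approve_checklist).
Premises 1, 7 do not contribute to this derivation.
Hence approve_checklist is obligatory.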